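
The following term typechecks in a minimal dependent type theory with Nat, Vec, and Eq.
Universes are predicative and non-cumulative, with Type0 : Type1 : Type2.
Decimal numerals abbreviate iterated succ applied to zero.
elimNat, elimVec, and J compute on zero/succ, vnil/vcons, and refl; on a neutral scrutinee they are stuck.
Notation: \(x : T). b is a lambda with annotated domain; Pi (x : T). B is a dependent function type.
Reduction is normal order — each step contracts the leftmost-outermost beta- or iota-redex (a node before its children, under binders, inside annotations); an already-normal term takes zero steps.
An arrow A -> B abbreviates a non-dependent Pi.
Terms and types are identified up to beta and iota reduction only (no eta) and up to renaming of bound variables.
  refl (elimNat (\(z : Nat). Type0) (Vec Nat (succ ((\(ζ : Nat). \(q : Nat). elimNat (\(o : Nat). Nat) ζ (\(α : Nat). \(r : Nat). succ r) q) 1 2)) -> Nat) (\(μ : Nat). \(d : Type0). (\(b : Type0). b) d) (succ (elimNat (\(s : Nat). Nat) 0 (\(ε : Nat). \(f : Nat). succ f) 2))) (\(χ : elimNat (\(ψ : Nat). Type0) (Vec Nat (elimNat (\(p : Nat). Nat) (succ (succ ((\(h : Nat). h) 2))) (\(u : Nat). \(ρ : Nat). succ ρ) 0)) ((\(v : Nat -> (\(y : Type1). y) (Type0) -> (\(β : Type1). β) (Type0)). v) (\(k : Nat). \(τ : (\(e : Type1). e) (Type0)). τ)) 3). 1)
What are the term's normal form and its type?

reduced normal form:
  refl (Vec Nat 4 -> Nat) (\(z : Vec Nat 4). 1)
the term's type:
  Eq (Vec Nat 4 -> Nat) (\(z : Vec Nat 4). 1) (\(ζ : Vec Nat 4). 1)


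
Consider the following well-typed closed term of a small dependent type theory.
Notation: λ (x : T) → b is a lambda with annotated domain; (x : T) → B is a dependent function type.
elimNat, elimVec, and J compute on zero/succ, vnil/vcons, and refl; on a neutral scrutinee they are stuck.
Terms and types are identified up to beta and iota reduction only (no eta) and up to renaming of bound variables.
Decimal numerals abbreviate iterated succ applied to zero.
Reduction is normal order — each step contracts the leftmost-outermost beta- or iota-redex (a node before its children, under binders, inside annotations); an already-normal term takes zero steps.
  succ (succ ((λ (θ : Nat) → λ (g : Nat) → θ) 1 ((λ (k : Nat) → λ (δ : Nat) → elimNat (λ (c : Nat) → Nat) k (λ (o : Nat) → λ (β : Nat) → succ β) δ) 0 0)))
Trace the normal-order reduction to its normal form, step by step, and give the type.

reduction (normal order):
  succ (succ ((λ (θ : Nat) → λ (g : Nat) → θ) 1 ((λ (k : Nat) → λ (δ : Nat) → elimNat (λ (c : Nat) → Nat) k (λ (o : Nat) → λ (β : Nat) → succ β) δ) 0 0)))
  ~> succ (succ ((λ (θ : Nat) → 1) ((λ (g : Nat) → λ (k : Nat) → elimNat (λ (δ : Nat) → Nat) g (λ (c : Nat) → λ (o : Nat) → succ o) k) 0 0)))
  ~> 3
type:
  Nat


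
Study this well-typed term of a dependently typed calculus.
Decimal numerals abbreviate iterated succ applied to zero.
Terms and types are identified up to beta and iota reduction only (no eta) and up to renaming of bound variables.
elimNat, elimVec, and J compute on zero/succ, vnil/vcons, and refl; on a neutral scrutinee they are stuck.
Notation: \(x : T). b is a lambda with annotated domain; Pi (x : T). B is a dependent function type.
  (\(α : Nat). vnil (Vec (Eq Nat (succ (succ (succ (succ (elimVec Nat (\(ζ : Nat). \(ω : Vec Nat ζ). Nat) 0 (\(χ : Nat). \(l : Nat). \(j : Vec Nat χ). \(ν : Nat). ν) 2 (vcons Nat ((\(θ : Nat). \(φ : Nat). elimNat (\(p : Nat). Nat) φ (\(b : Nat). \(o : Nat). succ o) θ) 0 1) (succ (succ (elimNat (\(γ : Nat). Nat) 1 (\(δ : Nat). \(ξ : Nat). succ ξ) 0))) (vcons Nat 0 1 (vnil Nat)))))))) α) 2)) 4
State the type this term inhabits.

the term's type:
  Vec (Vec (Eq Nat 4 4) 2) 0


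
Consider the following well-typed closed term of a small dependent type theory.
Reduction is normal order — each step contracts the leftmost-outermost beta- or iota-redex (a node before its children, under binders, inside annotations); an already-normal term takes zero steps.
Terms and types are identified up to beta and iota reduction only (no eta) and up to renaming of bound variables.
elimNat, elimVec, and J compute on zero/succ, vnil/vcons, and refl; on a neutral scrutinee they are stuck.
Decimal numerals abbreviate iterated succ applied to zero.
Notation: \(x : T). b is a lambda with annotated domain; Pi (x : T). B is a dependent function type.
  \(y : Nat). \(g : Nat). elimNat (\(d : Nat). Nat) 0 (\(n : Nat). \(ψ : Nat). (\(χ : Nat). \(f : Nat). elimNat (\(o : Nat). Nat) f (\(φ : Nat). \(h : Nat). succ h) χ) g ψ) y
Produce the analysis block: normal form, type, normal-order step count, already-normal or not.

resulting normal form:
  \(y : Nat). \(g : Nat). elimNat (\(d : Nat). Nat) 0 (\(n : Nat). \(ψ : Nat). elimNat (\(χ : Nat). Nat) ψ (\(f : Nat). \(o : Nat). succ o) g) y
type:
  Pi (y : Nat). Pi (g : Nat). Nat
reduction steps (normal order): 2
started in normal form: no
first redex: a beta-redex


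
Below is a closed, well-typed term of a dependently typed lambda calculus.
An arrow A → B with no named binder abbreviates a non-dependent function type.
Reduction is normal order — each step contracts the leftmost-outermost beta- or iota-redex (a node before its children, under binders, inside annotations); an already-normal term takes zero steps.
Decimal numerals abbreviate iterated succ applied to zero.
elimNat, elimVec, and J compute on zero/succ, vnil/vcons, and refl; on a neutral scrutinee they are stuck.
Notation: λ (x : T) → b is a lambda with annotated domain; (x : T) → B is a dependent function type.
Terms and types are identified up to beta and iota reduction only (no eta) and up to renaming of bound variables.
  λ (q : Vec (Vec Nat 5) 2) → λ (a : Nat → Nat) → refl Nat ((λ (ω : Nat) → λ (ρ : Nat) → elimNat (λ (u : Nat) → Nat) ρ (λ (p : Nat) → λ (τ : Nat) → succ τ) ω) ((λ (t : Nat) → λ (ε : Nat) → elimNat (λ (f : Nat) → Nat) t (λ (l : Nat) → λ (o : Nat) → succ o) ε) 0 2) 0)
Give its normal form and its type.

resulting normal form:
  λ (q : Vec (Vec Nat 5) 2) → λ (a : Nat → Nat) → refl Nat 2
inferred type:
  Vec (Vec Nat 5) 2 → (Nat → Nat) → Eq Nat 2 2


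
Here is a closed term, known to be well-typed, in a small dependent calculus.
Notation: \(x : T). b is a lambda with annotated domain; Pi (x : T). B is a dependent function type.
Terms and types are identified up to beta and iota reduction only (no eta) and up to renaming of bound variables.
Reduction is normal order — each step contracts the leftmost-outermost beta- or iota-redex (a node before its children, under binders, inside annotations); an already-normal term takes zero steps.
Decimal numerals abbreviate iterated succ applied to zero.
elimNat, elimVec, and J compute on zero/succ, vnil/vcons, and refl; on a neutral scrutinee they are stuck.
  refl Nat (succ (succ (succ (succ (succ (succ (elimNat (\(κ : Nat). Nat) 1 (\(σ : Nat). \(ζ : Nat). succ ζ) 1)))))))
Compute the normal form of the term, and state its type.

normal form:
  refl Nat 8
the term's type:
  Eq Nat 8 8


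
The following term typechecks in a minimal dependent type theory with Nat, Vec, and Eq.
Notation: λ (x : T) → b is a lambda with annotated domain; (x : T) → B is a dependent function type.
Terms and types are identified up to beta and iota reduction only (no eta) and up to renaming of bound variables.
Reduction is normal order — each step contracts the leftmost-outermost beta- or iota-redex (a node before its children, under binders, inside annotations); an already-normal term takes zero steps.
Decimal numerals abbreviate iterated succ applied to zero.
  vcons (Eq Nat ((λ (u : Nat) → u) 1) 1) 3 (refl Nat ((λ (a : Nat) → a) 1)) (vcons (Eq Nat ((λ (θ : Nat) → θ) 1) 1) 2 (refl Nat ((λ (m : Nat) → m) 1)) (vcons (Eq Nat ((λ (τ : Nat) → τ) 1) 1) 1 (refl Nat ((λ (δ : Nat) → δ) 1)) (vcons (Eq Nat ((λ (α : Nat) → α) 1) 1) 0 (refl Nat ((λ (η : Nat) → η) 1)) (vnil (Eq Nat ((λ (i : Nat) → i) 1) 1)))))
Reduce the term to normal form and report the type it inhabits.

normal form:
  vcons (Eq Nat 1 1) 3 (refl Nat 1) (vcons (Eq Nat 1 1) 2 (refl Nat 1) (vcons (Eq Nat 1 1) 1 (refl Nat 1) (vcons (Eq Nat 1 1) 0 (refl Nat 1) (vnil (Eq Nat 1 1)))))
the term's type:
  Vec (Eq Nat 1 1) 4


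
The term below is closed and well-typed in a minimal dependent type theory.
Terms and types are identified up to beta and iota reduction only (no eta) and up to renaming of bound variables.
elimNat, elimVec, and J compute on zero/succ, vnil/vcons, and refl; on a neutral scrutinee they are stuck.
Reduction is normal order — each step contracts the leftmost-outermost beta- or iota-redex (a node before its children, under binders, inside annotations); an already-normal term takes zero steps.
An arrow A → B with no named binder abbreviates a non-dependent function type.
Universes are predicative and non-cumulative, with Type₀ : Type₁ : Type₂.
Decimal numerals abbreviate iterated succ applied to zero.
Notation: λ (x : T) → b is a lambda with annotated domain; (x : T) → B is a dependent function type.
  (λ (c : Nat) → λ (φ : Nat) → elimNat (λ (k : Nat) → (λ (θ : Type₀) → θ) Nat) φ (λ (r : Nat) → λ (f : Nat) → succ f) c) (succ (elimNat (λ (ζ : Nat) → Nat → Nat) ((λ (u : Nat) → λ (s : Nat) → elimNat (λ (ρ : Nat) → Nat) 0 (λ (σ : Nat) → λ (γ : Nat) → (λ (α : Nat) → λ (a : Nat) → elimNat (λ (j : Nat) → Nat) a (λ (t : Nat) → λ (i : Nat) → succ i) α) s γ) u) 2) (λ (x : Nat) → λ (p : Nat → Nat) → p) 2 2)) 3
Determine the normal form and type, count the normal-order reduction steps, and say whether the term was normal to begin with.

resulting normal form:
  8
type:
  Nat
steps to reach normal form (normal order): 53
term was already normal: no
first redex: a beta-redex


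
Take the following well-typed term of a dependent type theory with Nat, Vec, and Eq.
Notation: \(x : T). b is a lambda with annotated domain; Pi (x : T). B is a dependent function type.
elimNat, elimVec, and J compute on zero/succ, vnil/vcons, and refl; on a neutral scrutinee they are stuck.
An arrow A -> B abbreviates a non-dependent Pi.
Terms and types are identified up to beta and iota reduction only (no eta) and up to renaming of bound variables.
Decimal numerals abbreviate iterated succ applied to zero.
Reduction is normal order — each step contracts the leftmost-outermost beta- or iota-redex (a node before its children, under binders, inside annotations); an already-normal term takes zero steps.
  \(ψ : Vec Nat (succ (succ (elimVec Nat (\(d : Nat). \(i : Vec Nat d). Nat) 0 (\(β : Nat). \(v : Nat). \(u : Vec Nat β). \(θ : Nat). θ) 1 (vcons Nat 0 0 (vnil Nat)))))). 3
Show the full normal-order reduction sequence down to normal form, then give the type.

normal-order reduction sequence:
  \(ψ : Vec Nat (succ (succ (elimVec Nat (\(d : Nat). \(i : Vec Nat d). Nat) 0 (\(β : Nat). \(v : Nat). \(u : Vec Nat β). \(θ : Nat). θ) 1 (vcons Nat 0 0 (vnil Nat)))))). 3
  ~> \(ψ : Vec Nat (succ (succ ((\(d : Nat). \(i : Nat). \(β : Vec Nat d). \(v : Nat). v) 0 0 (vnil Nat) (elimVec Nat (\(u : Nat). \(θ : Vec Nat u). Nat) 0 (\(c : Nat). \(l : Nat). \(a : Vec Nat c). \(e : Nat). e) 0 (vnil Nat)))))). 3
  ~> \(ψ : Vec Nat (succ (succ ((\(d : Nat). \(i : Vec Nat 0). \(β : Nat). β) 0 (vnil Nat) (elimVec Nat (\(v : Nat). \(u : Vec Nat v). Nat) 0 (\(θ : Nat). \(c : Nat). \(l : Vec Nat θ). \(a : Nat). a) 0 (vnil Nat)))))). 3
  ~> \(ψ : Vec Nat (succ (succ ((\(d : Vec Nat 0). \(i : Nat). i) (vnil Nat) (elimVec Nat (\(β : Nat). \(v : Vec Nat β). Nat) 0 (\(u : Nat). \(θ : Nat). \(c : Vec Nat u). \(l : Nat). l) 0 (vnil Nat)))))). 3
  ~> \(ψ : Vec Nat (succ (succ ((\(d : Nat). d) (elimVec Nat (\(i : Nat). \(β : Vec Nat i). Nat) 0 (\(v : Nat). \(u : Nat). \(θ : Vec Nat v). \(c : Nat). c) 0 (vnil Nat)))))). 3
  ~> \(ψ : Vec Nat (succ (succ (elimVec Nat (\(d : Nat). \(i : Vec Nat d). Nat) 0 (\(β : Nat). \(v : Nat). \(u : Vec Nat β). \(θ : Nat). θ) 0 (vnil Nat))))). 3
  ~> \(ψ : Vec Nat 2). 3
inferred type:
  Vec Nat 2 -> Nat


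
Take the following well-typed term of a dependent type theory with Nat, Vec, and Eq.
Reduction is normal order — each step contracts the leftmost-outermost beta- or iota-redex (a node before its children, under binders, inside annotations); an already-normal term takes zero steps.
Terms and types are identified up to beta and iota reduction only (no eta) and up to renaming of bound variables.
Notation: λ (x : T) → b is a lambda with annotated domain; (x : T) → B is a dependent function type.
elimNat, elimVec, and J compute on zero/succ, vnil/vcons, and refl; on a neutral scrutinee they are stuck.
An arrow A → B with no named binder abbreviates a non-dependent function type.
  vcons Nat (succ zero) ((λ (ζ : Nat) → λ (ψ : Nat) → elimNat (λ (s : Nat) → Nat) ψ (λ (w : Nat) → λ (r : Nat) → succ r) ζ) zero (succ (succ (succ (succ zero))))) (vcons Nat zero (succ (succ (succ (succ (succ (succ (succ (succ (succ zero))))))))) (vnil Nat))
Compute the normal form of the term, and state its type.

normal form:
  vcons Nat (succ zero) (succ (succ (succ (succ zero)))) (vcons Nat zero (succ (succ (succ (succ (succ (succ (succ (succ (succ zero))))))))) (vnil Nat))
the term's type:
  Vec Nat (succ (succ zero))


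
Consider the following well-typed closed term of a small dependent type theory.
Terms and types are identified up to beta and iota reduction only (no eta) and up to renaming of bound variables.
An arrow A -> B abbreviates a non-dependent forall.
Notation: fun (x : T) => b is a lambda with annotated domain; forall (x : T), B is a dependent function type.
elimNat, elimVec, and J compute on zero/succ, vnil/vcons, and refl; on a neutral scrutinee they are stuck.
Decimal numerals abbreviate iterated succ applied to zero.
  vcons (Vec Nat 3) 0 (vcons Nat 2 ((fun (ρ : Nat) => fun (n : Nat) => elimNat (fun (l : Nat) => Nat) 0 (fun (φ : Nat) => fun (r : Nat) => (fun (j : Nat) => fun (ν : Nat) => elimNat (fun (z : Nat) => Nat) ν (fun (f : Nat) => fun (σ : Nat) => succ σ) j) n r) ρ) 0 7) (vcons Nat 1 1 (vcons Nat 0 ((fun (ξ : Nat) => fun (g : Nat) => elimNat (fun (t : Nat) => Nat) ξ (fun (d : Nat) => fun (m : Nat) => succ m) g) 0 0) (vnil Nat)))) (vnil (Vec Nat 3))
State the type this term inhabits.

the term's type:
  Vec (Vec Nat 3) 1


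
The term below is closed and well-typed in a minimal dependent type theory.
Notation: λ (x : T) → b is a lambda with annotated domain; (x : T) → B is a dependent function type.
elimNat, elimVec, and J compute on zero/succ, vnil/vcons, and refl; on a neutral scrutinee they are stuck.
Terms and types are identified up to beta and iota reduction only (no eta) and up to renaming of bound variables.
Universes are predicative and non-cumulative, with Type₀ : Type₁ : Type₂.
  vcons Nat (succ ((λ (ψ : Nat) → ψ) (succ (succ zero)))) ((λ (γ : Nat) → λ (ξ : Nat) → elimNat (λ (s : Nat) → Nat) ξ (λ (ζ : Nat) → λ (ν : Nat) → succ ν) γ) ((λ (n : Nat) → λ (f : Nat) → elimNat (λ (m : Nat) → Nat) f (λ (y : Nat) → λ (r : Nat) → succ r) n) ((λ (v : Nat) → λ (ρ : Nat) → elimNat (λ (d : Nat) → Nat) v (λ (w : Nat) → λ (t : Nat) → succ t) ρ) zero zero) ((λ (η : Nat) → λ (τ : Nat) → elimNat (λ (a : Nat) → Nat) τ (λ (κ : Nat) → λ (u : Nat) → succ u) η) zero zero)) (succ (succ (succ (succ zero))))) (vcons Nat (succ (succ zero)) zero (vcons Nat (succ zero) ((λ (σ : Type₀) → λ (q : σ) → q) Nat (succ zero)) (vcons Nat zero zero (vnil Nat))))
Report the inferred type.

inferred type:
  Vec Nat (succ (succ (succ (succ zero))))


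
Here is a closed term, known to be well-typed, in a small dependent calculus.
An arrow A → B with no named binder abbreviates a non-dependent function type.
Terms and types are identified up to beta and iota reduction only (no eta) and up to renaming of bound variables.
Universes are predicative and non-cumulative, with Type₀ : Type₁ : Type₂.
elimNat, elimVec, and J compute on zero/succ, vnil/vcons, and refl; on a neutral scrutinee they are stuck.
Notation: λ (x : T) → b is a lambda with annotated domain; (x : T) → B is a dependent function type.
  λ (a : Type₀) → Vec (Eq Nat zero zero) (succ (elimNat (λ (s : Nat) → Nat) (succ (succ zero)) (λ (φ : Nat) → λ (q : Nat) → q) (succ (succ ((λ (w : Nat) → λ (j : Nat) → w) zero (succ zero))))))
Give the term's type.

type:
  Type₀ → Type₀


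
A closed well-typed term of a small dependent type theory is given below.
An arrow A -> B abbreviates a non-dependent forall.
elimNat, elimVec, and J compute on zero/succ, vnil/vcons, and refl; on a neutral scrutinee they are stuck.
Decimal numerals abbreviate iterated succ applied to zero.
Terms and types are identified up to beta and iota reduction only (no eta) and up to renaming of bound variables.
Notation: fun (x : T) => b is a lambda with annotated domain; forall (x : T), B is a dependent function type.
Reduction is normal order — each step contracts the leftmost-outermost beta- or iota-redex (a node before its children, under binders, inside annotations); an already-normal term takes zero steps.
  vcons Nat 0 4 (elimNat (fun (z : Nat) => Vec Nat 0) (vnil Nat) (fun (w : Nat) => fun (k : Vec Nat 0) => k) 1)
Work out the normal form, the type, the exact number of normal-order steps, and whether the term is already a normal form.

reduced normal form:
  vcons Nat 0 4 (vnil Nat)
inferred type:
  Vec Nat 1
reduction steps (normal order): 4
term was already normal: no
first contracted redex: an elimNat iota-redex


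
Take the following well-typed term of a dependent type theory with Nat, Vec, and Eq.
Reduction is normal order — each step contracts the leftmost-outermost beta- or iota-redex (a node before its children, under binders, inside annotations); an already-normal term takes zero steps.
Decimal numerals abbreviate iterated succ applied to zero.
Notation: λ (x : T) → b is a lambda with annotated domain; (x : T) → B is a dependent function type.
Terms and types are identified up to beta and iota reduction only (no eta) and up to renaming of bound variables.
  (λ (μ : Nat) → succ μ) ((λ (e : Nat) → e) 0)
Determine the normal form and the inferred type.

resulting normal form:
  1
the term's type:
  Nat


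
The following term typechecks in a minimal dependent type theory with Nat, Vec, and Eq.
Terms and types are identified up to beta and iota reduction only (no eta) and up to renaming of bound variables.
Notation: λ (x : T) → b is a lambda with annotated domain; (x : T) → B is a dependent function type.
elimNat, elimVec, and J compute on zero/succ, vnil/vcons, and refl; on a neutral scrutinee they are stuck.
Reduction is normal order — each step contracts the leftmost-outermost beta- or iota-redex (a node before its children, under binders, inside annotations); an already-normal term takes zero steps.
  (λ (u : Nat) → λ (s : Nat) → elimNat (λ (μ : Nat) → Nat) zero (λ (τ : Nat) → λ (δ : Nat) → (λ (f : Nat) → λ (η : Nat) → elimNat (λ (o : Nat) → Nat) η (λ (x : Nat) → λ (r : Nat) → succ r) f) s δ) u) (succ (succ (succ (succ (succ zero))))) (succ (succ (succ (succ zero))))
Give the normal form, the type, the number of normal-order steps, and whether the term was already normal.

reduced normal form:
  succ (succ (succ (succ (succ (succ (succ (succ (succ (succ (succ (succ (succ (succ (succ (succ (succ (succ (succ (succ zero)))))))))))))))))))
type:
  Nat
steps to reach normal form (normal order): 93
term was already normal: no
first redex: a beta-redex


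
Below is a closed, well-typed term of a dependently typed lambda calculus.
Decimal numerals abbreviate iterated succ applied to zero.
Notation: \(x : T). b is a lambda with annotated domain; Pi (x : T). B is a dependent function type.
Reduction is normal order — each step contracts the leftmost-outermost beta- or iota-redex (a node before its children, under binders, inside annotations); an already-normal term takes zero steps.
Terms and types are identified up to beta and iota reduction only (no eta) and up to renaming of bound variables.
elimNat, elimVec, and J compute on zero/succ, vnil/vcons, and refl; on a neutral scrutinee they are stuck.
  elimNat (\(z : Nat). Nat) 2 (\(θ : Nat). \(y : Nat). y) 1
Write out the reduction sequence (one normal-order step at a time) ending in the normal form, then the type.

normal-order reduction sequence:
  elimNat (\(z : Nat). Nat) 2 (\(θ : Nat). \(y : Nat). y) 1
  ~> (\(z : Nat). \(θ : Nat). θ) 0 (elimNat (\(y : Nat). Nat) 2 (\(g : Nat). \(w : Nat). w) 0)
  ~> (\(z : Nat). z) (elimNat (\(θ : Nat). Nat) 2 (\(y : Nat). \(g : Nat). g) 0)
  ~> elimNat (\(z : Nat). Nat) 2 (\(θ : Nat). \(y : Nat). y) 0
  ~> 2
inferred type:
  Nat


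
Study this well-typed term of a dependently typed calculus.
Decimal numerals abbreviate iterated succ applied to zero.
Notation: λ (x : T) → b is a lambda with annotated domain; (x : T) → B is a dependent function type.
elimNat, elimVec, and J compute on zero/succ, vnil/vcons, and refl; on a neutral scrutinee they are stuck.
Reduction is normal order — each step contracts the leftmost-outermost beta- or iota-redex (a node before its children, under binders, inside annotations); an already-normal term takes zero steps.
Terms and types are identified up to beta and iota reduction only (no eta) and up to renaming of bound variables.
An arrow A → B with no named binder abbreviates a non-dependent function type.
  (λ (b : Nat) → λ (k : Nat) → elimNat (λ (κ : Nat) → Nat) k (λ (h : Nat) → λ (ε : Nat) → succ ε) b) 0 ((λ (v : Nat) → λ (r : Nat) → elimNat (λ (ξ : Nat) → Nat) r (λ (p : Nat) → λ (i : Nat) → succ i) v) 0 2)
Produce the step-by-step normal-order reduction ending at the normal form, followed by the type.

normal-order reduction:
  (λ (b : Nat) → λ (k : Nat) → elimNat (λ (κ : Nat) → Nat) k (λ (h : Nat) → λ (ε : Nat) → succ ε) b) 0 ((λ (v : Nat) → λ (r : Nat) → elimNat (λ (ξ : Nat) → Nat) r (λ (p : Nat) → λ (i : Nat) → succ i) v) 0 2)
  ~> (λ (b : Nat) → elimNat (λ (k : Nat) → Nat) b (λ (κ : Nat) → λ (h : Nat) → succ h) 0) ((λ (ε : Nat) → λ (v : Nat) → elimNat (λ (r : Nat) → Nat) v (λ (ξ : Nat) → λ (p : Nat) → succ p) ε) 0 2)
  ~> elimNat (λ (b : Nat) → Nat) ((λ (k : Nat) → λ (κ : Nat) → elimNat (λ (h : Nat) → Nat) κ (λ (ε : Nat) → λ (v : Nat) → succ v) k) 0 2) (λ (r : Nat) → λ (ξ : Nat) → succ ξ) 0
  ~> (λ (b : Nat) → λ (k : Nat) → elimNat (λ (κ : Nat) → Nat) k (λ (h : Nat) → λ (ε : Nat) → succ ε) b) 0 2
  ~> (λ (b : Nat) → elimNat (λ (k : Nat) → Nat) b (λ (κ : Nat) → λ (h : Nat) → succ h) 0) 2
  ~> elimNat (λ (b : Nat) → Nat) 2 (λ (k : Nat) → λ (κ : Nat) → succ κ) 0
  ~> 2
type:
  Nat


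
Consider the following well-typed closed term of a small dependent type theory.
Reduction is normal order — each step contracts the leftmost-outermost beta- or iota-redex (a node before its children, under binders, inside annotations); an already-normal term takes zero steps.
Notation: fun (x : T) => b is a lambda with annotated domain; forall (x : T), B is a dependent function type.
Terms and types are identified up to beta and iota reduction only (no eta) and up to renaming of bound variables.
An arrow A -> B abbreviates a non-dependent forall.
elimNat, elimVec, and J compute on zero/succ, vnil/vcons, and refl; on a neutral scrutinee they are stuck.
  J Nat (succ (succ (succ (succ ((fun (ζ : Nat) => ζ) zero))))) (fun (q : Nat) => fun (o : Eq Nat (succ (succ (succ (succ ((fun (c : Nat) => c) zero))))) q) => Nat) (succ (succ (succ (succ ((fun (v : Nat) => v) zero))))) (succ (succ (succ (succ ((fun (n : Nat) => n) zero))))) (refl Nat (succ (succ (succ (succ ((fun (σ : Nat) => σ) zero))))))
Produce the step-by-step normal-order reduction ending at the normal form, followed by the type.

normal-order reduction:
  J Nat (succ (succ (succ (succ ((fun (ζ : Nat) => ζ) zero))))) (fun (q : Nat) => fun (o : Eq Nat (succ (succ (succ (succ ((fun (c : Nat) => c) zero))))) q) => Nat) (succ (succ (succ (succ ((fun (v : Nat) => v) zero))))) (succ (succ (succ (succ ((fun (n : Nat) => n) zero))))) (refl Nat (succ (succ (succ (succ ((fun (σ : Nat) => σ) zero))))))
  ~> succ (succ (succ (succ ((fun (ζ : Nat) => ζ) zero))))
  ~> succ (succ (succ (succ zero)))
inferred type:
  Nat


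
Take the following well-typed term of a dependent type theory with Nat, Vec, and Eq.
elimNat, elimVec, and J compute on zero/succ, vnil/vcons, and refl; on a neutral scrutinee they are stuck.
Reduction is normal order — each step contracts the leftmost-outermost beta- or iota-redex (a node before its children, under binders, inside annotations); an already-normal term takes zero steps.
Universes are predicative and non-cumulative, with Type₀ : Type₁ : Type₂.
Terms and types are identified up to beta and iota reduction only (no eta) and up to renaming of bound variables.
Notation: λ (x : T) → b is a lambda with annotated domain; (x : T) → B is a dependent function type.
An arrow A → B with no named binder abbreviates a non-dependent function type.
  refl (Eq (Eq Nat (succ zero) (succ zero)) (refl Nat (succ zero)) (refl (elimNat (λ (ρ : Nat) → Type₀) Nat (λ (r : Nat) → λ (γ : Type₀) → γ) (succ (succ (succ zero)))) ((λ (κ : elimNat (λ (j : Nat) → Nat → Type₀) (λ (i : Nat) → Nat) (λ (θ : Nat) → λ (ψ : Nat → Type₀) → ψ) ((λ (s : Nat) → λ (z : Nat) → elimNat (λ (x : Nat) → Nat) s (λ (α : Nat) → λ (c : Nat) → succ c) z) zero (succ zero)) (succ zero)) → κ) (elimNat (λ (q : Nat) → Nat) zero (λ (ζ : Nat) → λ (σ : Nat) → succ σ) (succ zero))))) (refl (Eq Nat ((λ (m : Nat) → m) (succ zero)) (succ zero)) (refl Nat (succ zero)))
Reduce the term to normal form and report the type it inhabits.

reduced normal form:
  refl (Eq (Eq Nat (succ zero) (succ zero)) (refl Nat (succ zero)) (refl Nat (succ zero))) (refl (Eq Nat (succ zero) (succ zero)) (refl Nat (succ zero)))
the term's type:
  Eq (Eq (Eq Nat (succ zero) (succ zero)) (refl Nat (succ zero)) (refl Nat (succ zero))) (refl (Eq Nat (succ zero) (succ zero)) (refl Nat (succ zero))) (refl (Eq Nat (succ zero) (succ zero)) (refl Nat (succ zero)))


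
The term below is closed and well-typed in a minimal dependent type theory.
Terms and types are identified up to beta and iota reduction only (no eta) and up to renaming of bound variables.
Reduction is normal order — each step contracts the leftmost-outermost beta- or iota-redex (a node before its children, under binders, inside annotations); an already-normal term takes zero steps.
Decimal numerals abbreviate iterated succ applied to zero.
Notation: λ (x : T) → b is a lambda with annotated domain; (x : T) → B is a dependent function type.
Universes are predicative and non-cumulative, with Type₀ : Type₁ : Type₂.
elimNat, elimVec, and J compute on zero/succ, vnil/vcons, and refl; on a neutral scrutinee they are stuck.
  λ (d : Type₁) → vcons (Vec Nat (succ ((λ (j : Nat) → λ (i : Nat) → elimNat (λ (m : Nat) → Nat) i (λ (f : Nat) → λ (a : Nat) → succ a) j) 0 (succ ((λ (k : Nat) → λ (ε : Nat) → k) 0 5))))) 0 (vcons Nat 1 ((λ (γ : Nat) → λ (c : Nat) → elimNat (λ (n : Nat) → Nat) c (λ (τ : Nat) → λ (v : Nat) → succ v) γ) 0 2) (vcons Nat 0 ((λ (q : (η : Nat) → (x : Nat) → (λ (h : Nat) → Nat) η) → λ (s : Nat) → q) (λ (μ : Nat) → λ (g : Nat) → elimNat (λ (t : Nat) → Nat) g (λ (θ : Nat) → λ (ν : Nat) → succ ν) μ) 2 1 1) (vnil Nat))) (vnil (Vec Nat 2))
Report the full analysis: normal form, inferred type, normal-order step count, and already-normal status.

normal form:
  λ (d : Type₁) → vcons (Vec Nat 2) 0 (vcons Nat 1 2 (vcons Nat 0 2 (vnil Nat))) (vnil (Vec Nat 2))
the term's type:
  (d : Type₁) → Vec (Vec Nat 2) 1
reduction steps (normal order): 16
term was already normal: no
first contracted redex: a beta-redex


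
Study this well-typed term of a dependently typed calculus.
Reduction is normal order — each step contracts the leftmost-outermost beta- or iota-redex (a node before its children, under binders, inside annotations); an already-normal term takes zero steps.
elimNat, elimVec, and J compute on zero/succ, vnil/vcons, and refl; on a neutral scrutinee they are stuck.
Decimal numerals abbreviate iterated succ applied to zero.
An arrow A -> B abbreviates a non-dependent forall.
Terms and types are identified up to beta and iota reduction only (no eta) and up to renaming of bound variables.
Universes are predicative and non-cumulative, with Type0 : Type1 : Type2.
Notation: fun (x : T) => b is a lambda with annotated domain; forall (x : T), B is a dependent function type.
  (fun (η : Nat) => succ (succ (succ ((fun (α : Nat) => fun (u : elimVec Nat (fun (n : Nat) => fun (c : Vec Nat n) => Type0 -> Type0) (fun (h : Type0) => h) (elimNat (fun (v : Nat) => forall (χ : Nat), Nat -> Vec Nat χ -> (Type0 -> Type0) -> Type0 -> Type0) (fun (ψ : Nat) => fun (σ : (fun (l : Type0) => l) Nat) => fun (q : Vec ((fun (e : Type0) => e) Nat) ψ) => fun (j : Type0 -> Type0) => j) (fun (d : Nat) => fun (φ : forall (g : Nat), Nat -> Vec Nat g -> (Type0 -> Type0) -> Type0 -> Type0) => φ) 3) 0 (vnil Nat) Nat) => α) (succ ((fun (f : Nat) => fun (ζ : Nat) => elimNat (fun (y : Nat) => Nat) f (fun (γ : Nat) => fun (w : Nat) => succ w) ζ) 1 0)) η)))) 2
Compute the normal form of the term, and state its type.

normal form:
  5
inferred type:
  Nat


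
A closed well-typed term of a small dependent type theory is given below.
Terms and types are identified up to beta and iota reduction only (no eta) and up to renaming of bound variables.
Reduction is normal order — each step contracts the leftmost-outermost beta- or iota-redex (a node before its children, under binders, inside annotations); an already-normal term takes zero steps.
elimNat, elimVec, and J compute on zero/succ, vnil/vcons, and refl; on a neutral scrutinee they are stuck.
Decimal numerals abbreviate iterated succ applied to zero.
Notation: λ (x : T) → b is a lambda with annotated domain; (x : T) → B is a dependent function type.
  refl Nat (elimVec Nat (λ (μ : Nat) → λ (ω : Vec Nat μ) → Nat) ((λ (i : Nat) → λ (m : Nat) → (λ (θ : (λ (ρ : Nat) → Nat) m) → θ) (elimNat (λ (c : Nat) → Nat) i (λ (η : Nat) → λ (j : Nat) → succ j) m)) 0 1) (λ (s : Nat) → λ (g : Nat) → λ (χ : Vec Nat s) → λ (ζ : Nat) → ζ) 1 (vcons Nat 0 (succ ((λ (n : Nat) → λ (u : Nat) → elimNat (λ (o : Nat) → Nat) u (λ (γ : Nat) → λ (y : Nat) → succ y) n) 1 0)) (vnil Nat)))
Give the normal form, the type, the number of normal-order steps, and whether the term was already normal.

resulting normal form:
  refl Nat 1
inferred type:
  Eq Nat 1 1
normal-order step count: 13
term was already normal: no
first contracted redex: an elimVec iota-redex


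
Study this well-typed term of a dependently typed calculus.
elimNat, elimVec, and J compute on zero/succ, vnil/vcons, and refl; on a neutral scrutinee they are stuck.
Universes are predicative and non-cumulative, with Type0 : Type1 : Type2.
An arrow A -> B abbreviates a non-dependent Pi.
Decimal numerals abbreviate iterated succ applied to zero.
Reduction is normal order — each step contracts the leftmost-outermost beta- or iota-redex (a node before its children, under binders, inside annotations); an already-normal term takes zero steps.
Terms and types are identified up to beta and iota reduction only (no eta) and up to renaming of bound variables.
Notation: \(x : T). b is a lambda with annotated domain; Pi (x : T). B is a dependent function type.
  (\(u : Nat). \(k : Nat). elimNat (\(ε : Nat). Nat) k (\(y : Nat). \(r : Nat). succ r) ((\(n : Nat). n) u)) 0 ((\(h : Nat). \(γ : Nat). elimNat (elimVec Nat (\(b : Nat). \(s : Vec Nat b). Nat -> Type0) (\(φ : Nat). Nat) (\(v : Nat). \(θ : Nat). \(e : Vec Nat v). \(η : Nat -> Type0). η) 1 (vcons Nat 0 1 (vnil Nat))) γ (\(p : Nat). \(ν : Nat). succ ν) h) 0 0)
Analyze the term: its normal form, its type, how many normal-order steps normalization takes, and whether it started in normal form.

reduced normal form:
  0
inferred type:
  Nat
steps to reach normal form (normal order): 7
started in normal form: no
first redex: a beta-redex


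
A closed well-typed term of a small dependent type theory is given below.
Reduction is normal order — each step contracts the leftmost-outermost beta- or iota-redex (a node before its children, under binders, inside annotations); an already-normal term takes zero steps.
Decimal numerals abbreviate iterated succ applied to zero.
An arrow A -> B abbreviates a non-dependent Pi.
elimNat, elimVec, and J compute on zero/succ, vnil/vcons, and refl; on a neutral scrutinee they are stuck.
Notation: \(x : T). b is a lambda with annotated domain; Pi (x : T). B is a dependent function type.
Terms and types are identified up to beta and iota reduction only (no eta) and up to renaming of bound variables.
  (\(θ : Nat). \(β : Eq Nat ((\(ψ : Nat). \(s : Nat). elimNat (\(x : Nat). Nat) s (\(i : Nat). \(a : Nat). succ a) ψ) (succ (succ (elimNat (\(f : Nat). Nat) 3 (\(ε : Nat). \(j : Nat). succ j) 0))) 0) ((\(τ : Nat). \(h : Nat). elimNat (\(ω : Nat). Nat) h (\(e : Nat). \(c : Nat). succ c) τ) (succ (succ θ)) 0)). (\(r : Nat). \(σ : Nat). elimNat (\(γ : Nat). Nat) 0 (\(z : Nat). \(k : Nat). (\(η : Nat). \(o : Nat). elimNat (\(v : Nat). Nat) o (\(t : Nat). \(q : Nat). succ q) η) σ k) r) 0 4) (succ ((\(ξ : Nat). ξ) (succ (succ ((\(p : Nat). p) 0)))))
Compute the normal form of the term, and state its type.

reduced normal form:
  \(θ : Eq Nat 5 5). 0
type:
  Eq Nat 5 5 -> Nat
observation: normalization takes exactly 43 steps under the normal-order strategy.


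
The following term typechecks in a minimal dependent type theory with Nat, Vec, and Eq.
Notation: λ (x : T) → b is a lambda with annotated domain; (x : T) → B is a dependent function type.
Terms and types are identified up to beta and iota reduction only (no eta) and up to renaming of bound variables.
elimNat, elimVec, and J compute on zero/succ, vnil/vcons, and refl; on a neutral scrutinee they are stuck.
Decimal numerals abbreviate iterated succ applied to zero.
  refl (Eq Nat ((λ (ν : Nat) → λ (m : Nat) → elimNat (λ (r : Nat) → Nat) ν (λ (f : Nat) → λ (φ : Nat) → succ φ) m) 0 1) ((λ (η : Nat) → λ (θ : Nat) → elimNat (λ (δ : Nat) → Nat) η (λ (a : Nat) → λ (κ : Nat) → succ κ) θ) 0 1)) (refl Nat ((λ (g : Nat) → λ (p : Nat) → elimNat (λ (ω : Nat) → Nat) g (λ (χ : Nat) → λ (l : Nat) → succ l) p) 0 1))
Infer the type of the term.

the term's type:
  Eq (Eq Nat 1 1) (refl Nat 1) (refl Nat 1)


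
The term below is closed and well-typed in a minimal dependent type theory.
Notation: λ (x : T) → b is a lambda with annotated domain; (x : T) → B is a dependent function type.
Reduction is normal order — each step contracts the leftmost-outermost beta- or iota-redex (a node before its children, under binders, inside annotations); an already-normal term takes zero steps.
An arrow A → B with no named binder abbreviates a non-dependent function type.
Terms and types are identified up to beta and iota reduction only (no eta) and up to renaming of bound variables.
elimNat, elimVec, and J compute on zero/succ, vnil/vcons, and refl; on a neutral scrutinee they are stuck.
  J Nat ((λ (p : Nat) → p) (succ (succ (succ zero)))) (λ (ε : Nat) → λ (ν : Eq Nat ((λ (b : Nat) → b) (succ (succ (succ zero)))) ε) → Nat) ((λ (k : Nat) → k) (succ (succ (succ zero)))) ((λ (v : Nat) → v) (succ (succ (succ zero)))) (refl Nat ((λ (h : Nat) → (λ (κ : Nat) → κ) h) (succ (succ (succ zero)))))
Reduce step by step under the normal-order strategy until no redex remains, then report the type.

reduction (normal order):
  J Nat ((λ (p : Nat) → p) (succ (succ (succ zero)))) (λ (ε : Nat) → λ (ν : Eq Nat ((λ (b : Nat) → b) (succ (succ (succ zero)))) ε) → Nat) ((λ (k : Nat) → k) (succ (succ (succ zero)))) ((λ (v : Nat) → v) (succ (succ (succ zero)))) (refl Nat ((λ (h : Nat) → (λ (κ : Nat) → κ) h) (succ (succ (succ zero)))))
  ~> (λ (p : Nat) → p) (succ (succ (succ zero)))
  ~> succ (succ (succ zero))
type:
  Nat


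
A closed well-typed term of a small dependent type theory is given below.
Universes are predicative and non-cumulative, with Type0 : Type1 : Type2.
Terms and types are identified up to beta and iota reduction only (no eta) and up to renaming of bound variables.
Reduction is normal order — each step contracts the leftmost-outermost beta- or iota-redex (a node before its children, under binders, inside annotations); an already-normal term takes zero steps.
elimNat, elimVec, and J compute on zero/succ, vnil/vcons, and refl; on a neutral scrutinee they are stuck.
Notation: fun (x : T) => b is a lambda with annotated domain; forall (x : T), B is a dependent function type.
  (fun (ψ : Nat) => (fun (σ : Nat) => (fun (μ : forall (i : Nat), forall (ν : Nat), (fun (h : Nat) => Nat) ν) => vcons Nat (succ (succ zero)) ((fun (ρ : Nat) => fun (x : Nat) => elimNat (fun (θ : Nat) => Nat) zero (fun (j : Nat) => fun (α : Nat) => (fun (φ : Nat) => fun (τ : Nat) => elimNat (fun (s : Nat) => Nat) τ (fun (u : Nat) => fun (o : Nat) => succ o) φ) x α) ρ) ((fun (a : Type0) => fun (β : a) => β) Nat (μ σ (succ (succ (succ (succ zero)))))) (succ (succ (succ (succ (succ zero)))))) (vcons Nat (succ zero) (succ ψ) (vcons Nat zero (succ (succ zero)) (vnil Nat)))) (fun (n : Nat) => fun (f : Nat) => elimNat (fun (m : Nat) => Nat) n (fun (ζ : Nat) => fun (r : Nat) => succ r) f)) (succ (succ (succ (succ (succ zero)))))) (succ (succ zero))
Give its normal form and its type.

reduced normal form:
  vcons Nat (succ (succ zero)) (succ (succ (succ (succ (succ (succ (succ (succ (succ (succ (succ (succ (succ (succ (succ (succ (succ (succ (succ (succ (succ (succ (succ (succ (succ (succ (succ (succ (succ (succ (succ (succ (succ (succ (succ (succ (succ (succ (succ (succ (succ (succ (succ (succ (succ zero))))))))))))))))))))))))))))))))))))))))))))) (vcons Nat (succ zero) (succ (succ (succ zero))) (vcons Nat zero (succ (succ zero)) (vnil Nat)))
type:
  Vec Nat (succ (succ (succ zero)))


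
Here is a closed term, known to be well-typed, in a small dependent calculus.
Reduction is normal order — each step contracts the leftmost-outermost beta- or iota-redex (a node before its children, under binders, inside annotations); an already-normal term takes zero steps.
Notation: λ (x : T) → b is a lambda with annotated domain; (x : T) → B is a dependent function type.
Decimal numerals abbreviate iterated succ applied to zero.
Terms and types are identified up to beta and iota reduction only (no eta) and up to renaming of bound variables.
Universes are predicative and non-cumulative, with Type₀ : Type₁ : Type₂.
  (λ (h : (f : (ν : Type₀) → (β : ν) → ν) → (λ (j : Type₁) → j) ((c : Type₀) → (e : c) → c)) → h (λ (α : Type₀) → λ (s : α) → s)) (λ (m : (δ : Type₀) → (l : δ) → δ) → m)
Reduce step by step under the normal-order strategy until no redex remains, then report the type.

reduction (normal order):
  (λ (h : (f : (ν : Type₀) → (β : ν) → ν) → (λ (j : Type₁) → j) ((c : Type₀) → (e : c) → c)) → h (λ (α : Type₀) → λ (s : α) → s)) (λ (m : (δ : Type₀) → (l : δ) → δ) → m)
  ~> (λ (h : (f : Type₀) → (ν : f) → f) → h) (λ (β : Type₀) → λ (j : β) → j)
  ~> λ (h : Type₀) → λ (f : h) → f
type:
  (h : Type₀) → (f : h) → h


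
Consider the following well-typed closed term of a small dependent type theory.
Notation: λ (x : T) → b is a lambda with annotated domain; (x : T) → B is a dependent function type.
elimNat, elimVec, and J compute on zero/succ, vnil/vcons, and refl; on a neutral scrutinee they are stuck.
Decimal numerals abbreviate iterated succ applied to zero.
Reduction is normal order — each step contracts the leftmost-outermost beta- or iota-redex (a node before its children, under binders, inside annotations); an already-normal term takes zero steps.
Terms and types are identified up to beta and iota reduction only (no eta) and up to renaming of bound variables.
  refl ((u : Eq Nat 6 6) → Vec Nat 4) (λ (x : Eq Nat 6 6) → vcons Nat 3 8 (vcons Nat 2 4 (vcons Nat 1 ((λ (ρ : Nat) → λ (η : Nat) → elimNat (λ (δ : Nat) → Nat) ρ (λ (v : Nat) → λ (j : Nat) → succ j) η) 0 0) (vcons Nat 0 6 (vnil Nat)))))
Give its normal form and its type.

normal form:
  refl ((u : Eq Nat 6 6) → Vec Nat 4) (λ (x : Eq Nat 6 6) → vcons Nat 3 8 (vcons Nat 2 4 (vcons Nat 1 0 (vcons Nat 0 6 (vnil Nat)))))
the term's type:
  Eq ((u : Eq Nat 6 6) → Vec Nat 4) (λ (x : Eq Nat 6 6) → vcons Nat 3 8 (vcons Nat 2 4 (vcons Nat 1 0 (vcons Nat 0 6 (vnil Nat))))) (λ (ρ : Eq Nat 6 6) → vcons Nat 3 8 (vcons Nat 2 4 (vcons Nat 1 0 (vcons Nat 0 6 (vnil Nat)))))
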